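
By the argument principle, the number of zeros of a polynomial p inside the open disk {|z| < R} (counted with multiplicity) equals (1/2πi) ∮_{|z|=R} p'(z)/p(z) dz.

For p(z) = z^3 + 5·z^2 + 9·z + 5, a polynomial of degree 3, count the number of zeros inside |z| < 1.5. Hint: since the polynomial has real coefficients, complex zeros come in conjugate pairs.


The zeros of p are: (-2 + 1i), (-2 - 1i), -1.
Their magnitudes are: 2.236, 2.236, 1.
Zeros with |z| < R = 1.5: -1.
Count = 1.
By the argument principle, (1/2πi) ∮_{|z|=R} p'(z)/p(z) dz equals exactly this count.

Number of zeros inside |z| < 1.5: 1.


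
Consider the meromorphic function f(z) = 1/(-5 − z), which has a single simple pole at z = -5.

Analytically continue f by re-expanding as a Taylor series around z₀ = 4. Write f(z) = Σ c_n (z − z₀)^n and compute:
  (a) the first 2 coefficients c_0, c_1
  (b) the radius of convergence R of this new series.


Let w = z − z₀, so z = z₀ + w.
Then -5 − z = -5 − (z₀ + w) = (-5 − z₀) − w = -9 − w.
f(z) = 1/(-9 − w) = (1/(-9)) · 1/(1 − w/(-9)) = Σ_{n≥0} w^n / (-9)^(n+1).
So c_n = 1/(-9)^(n+1):
  c_0 = 1/(-9)^1 = -1/9.
  c_1 = 1/(-9)^2 = 1/81.
The series is valid for |w/d| < 1, i.e. |z − z₀| < |d|.
Radius of convergence: R = |-5 − z₀| = |-9| = 9 (distance from z₀ to the singularity z = -5).

c_0 = -1/9, c_1 = 1/81; R = 9.


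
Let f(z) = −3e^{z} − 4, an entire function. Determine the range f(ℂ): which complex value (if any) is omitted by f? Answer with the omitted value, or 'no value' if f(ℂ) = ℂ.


Little Picard bounds the complement of f(ℂ) to at most one point.
e^{z} is never zero on ℂ, so -3·e^{z} takes every value in ℂ ∖ {0}. Adding -4 shifts the range to ℂ ∖ {-4}. Thus f omits exactly the value -4.

Omitted value: -4.


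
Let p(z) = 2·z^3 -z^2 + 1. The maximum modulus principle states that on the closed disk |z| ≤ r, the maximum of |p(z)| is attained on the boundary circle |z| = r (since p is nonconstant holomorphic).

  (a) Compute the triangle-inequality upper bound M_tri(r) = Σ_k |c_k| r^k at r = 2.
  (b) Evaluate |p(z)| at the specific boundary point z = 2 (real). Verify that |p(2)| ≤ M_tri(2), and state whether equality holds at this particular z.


Coefficients: c_0 = 1, c_1 = 0, c_2 = -1, c_3 = 2. Radius r = 2.
Part (a). Triangle bound: M_tri(r) = Σ_k |c_k| r^k
  = |1|·2^0 + |0|·2^1 + |-1|·2^2 + |2|·2^3
  = 1 + 0 + 4 + 16 = 21.
This bounds M(r) := max_{|z|=r} |p(z)| from above; equality holds iff all terms c_k z^k can be made to align in phase at a single z on |z|=r.
Part (b). At z = 2 (real, on the circle |z| = r):
  p(2) = (1)·2^0 + (0)·2^1 + (-1)·2^2 + (2)·2^3 = 13.
  |p(2)| = 13.
Check: |p(2)| = 13 ≤ 21 = M_tri(2). ✓ Equality does not hold at z = 2 (the coefficients have mixed signs, so the terms do not all align in phase there).

M_tri(2) = 21; |p(2)| = 13; equality at z=2: no.


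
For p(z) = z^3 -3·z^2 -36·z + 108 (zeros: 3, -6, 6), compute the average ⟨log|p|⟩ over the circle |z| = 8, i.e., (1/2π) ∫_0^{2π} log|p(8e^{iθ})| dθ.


Zeros: -6, 3, 6; r = 8.
Inside |z| < r: -6, 3, 6. Outside (|z| ≥ r): ∅.
p(0) = 108, so log|p(0)| = log(108) = 4.6821.
Apply Jensen: I(r) = log|p(0)| + Σ_k log(r/|z_k|), summed over zeros inside |z| < r.
  log(r/|z_k|) for z_k = 3: log(8/3) = 0.9808
  log(r/|z_k|) for z_k = -6: log(8/6) = 0.2877
  log(r/|z_k|) for z_k = 6: log(8/6) = 0.2877
Sum over inside zeros: 1.5562.
I(r) = log|p(0)| + (inside sum) = 4.6821 + 1.5562 = 6.2383.
Closed form (all zeros inside, monic): I(r) = n·log(r) = 3·log(8) = 6.2383. ✓

I(r) ≈ 6.2383.


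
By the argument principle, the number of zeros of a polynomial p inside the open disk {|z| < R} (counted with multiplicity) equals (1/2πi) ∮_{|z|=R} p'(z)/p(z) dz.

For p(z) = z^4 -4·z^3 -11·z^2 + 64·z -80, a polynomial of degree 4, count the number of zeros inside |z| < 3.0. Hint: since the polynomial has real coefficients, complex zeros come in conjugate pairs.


The zeros of p are: -4, (2 + 1i), (2 - 1i), 4.
Their magnitudes are: 4, 2.236, 2.236, 4.
Zeros with |z| < R = 3.0: (2 + 1i), (2 - 1i).
Count = 2.
By the argument principle, (1/2πi) ∮_{|z|=R} p'(z)/p(z) dz equals exactly this count.

Number of zeros inside |z| < 3.0: 2.


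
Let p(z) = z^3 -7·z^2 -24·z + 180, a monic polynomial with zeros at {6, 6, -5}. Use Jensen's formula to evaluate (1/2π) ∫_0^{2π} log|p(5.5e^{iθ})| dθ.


Zeros: -5, 6, 6; r = 5.5.
Inside |z| < r: -5. Outside (|z| ≥ r): 6, 6.
p(0) = 180, so log|p(0)| = log(180) = 5.1930.
Apply Jensen: I(r) = log|p(0)| + Σ_k log(r/|z_k|), summed over zeros inside |z| < r.
  log(r/|z_k|) for z_k = -5: log(5.5/5) = 0.0953
  Outside zeros (6, 6) contribute nothing to the Jensen sum.
Sum over inside zeros: 0.0953.
I(r) = log|p(0)| + (inside sum) = 5.1930 + 0.0953 = 5.2883.
Note: since some zeros are outside |z| ≤ r, the simplified n·log(r) form does NOT apply — only the inside zeros contribute.

I(r) ≈ 5.2883.


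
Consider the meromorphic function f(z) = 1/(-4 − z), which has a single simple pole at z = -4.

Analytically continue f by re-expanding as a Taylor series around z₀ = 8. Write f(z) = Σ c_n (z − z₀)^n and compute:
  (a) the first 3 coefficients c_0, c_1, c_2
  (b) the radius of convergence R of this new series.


Let w = z − z₀, so z = z₀ + w.
Then -4 − z = -4 − (z₀ + w) = (-4 − z₀) − w = -12 − w.
f(z) = 1/(-12 − w) = (1/(-12)) · 1/(1 − w/(-12)) = Σ_{n≥0} w^n / (-12)^(n+1).
So c_n = 1/(-12)^(n+1):
  c_0 = 1/(-12)^1 = -1/12.
  c_1 = 1/(-12)^2 = 1/144.
  c_2 = 1/(-12)^3 = -1/1728.
The series is valid for |w/d| < 1, i.e. |z − z₀| < |d|.
Radius of convergence: R = |-4 − z₀| = |-12| = 12 (distance from z₀ to the singularity z = -4).

c_0 = -1/12, c_1 = 1/144, c_2 = -1/1728; R = 12.


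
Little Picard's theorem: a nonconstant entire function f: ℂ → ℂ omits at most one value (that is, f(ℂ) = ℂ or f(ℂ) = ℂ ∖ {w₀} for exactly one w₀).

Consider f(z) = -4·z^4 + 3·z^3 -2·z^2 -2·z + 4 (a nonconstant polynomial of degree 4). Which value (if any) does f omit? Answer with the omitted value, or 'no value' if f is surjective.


Little Picard bounds the complement of f(ℂ) to at most one point.
For every w ∈ ℂ, the equation p(z) − w = 0 is a nonconstant polynomial in z and hence has at least one root by the fundamental theorem of algebra. So p is surjective onto ℂ, omitting no value.

Omitted value: no value.


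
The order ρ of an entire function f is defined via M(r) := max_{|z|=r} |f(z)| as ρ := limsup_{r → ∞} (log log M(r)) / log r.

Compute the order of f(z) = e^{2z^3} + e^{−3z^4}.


Each summand is entire of order 3 and 4 respectively (as in the single-exponential case). The order of a sum is at most the max of the orders, so ρ ≤ 4. For the lower bound: on |z|=r choose arg z so that -3z^4 is real positive; then |e^{-3z^4}| = e^{3r^4} while |e^{2z^3}| ≤ e^{2r^3} = o(e^{3r^4}). So |f| ≥ e^{3r^4}(1 − o(1)) and ρ ≥ 4. Hence ρ = max(3, 4) = 4.
Therefore ρ = 4.

Order ρ = 4.


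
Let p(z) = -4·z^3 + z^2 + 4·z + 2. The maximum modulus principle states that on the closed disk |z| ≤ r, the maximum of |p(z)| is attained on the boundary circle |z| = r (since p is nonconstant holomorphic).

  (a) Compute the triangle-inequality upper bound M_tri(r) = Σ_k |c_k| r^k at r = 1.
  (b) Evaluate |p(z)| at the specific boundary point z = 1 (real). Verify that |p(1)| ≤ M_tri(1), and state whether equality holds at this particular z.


Coefficients: c_0 = 2, c_1 = 4, c_2 = 1, c_3 = -4. Radius r = 1.
Part (a). Triangle bound: M_tri(r) = Σ_k |c_k| r^k
  = |2|·1^0 + |4|·1^1 + |1|·1^2 + |-4|·1^3
  = 2 + 4 + 1 + 4 = 11.
This bounds M(r) := max_{|z|=r} |p(z)| from above; equality holds iff all terms c_k z^k can be made to align in phase at a single z on |z|=r.
Part (b). At z = 1 (real, on the circle |z| = r):
  p(1) = (2)·1^0 + (4)·1^1 + (1)·1^2 + (-4)·1^3 = 3.
  |p(1)| = 3.
Check: |p(1)| = 3 ≤ 11 = M_tri(1). ✓ Equality does not hold at z = 1 (the coefficients have mixed signs, so the terms do not all align in phase there).

M_tri(1) = 11; |p(1)| = 3; equality at z=1: no.


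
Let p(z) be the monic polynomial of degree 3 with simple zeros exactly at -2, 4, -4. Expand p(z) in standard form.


The polynomial is p(z) = ∏_{α ∈ S} (z − α), where S = {-2, 4, -4}.
Expanding the product yields: p(z) = z^3 + 2·z^2 -16·z -32.
The resulting polynomial has degree 3 and real coefficients as required.

p(z) = z^3 + 2·z^2 -16·z -32.


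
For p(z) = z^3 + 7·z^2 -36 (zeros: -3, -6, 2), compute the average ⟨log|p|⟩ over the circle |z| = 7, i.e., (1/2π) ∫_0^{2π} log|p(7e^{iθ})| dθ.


Zeros: -6, -3, 2; r = 7.
Inside |z| < r: -6, -3, 2. Outside (|z| ≥ r): ∅.
p(0) = -36, so log|p(0)| = log(36) = 3.5835.
Apply Jensen: I(r) = log|p(0)| + Σ_k log(r/|z_k|), summed over zeros inside |z| < r.
  log(r/|z_k|) for z_k = -3: log(7/3) = 0.8473
  log(r/|z_k|) for z_k = -6: log(7/6) = 0.1542
  log(r/|z_k|) for z_k = 2: log(7/2) = 1.2528
Sum over inside zeros: 2.2542.
I(r) = log|p(0)| + (inside sum) = 3.5835 + 2.2542 = 5.8377.
Closed form (all zeros inside, monic): I(r) = n·log(r) = 3·log(7) = 5.8377. ✓

I(r) ≈ 5.8377.


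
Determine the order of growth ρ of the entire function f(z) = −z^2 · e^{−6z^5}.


M(r) = max_{|z|=r} |-1|·|z|^2·|e^{−6z^5}| = 1·r^2 · e^{6r^5} (the factors attain their maxima compatibly on |z|=r). Then log M(r) = log 1 + 2·log r + 6r^5, dominated by the last term, so log log M(r) ~ 5·log r. The polynomial factor -1z^2 contributes only a log r term and does not affect the order. ρ = 5.
Therefore ρ = 5.

Order ρ = 5.


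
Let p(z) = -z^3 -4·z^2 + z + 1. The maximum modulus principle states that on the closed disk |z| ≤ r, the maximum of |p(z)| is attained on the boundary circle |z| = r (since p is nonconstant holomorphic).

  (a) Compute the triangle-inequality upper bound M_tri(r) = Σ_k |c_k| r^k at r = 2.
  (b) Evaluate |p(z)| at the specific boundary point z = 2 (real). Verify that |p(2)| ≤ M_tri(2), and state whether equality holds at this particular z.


Coefficients: c_0 = 1, c_1 = 1, c_2 = -4, c_3 = -1. Radius r = 2.
Part (a). Triangle bound: M_tri(r) = Σ_k |c_k| r^k
  = |1|·2^0 + |1|·2^1 + |-4|·2^2 + |-1|·2^3
  = 1 + 2 + 16 + 8 = 27.
This bounds M(r) := max_{|z|=r} |p(z)| from above; equality holds iff all terms c_k z^k can be made to align in phase at a single z on |z|=r.
Part (b). At z = 2 (real, on the circle |z| = r):
  p(2) = (1)·2^0 + (1)·2^1 + (-4)·2^2 + (-1)·2^3 = -21.
  |p(2)| = 21.
Check: |p(2)| = 21 ≤ 27 = M_tri(2). ✓ Equality does not hold at z = 2 (the coefficients have mixed signs, so the terms do not all align in phase there).

M_tri(2) = 27; |p(2)| = 21; equality at z=2: no.


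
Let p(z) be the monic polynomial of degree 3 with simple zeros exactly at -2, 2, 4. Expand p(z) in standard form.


The polynomial is p(z) = ∏_{α ∈ S} (z − α), where S = {-2, 2, 4}.
Expanding the product yields: p(z) = z^3 -4·z^2 -4·z + 16.
The resulting polynomial has degree 3 and real coefficients as required.

p(z) = z^3 -4·z^2 -4·z + 16.


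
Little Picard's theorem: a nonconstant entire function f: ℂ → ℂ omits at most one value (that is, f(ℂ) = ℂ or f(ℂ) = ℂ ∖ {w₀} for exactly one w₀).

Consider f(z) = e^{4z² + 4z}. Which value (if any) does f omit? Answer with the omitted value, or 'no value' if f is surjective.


Little Picard bounds the complement of f(ℂ) to at most one point.
The exponent g(z) = 4z² + 4z is a nonconstant polynomial, hence surjective onto ℂ. So e^{g(z)} takes every value in {e^w : w ∈ ℂ} = ℂ ∖ {0}. Adding 0 shifts the range to ℂ ∖ {0}. f omits exactly 0.

Omitted value: 0.


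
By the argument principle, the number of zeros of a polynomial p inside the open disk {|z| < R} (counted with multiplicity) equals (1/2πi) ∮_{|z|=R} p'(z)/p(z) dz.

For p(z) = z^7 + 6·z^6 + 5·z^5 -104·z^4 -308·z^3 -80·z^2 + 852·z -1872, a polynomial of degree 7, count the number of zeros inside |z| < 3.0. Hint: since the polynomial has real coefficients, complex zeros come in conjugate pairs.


The zeros of p are: (-3 + 3i), (-3 - 3i), 4, (1 + 1i), (1 - 1i), (-3 + 2i), (-3 - 2i).
Their magnitudes are: 4.243, 4.243, 4, 1.414, 1.414, 3.606, 3.606.
Zeros with |z| < R = 3.0: (1 + 1i), (1 - 1i).
Count = 2.
By the argument principle, (1/2πi) ∮_{|z|=R} p'(z)/p(z) dz equals exactly this count.

Number of zeros inside |z| < 3.0: 2.


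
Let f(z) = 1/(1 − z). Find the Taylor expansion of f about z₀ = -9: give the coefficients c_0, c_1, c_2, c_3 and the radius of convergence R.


Let w = z − z₀, so z = z₀ + w.
Then 1 − z = 1 − (z₀ + w) = (1 − z₀) − w = 10 − w.
f(z) = 1/(10 − w) = (1/(10)) · 1/(1 − w/(10)) = Σ_{n≥0} w^n / (10)^(n+1).
So c_n = 1/(10)^(n+1):
  c_0 = 1/(10)^1 = 1/10.
  c_1 = 1/(10)^2 = 1/100.
  c_2 = 1/(10)^3 = 1/1000.
  c_3 = 1/(10)^4 = 1/10000.
The series is valid for |w/d| < 1, i.e. |z − z₀| < |d|.
Radius of convergence: R = |1 − z₀| = |10| = 10 (distance from z₀ to the singularity z = 1).

c_0 = 1/10, c_1 = 1/100, c_2 = 1/1000, c_3 = 1/10000; R = 10.


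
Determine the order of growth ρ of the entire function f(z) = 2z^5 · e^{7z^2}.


M(r) = max_{|z|=r} |2|·|z|^5·|e^{7z^2}| = 2·r^5 · e^{7r^2} (the factors attain their maxima compatibly on |z|=r). Then log M(r) = log 2 + 5·log r + 7r^2, dominated by the last term, so log log M(r) ~ 2·log r. The polynomial factor 2z^5 contributes only a log r term and does not affect the order. ρ = 2.
Therefore ρ = 2.

Order ρ = 2.


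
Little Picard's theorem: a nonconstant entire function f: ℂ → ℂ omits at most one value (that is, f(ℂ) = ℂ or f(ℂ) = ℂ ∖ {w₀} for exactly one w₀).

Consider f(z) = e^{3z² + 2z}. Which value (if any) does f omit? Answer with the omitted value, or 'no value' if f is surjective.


Little Picard bounds the complement of f(ℂ) to at most one point.
The exponent g(z) = 3z² + 2z is a nonconstant polynomial, hence surjective onto ℂ. So e^{g(z)} takes every value in {e^w : w ∈ ℂ} = ℂ ∖ {0}. Adding 0 shifts the range to ℂ ∖ {0}. f omits exactly 0.

Omitted value: 0.


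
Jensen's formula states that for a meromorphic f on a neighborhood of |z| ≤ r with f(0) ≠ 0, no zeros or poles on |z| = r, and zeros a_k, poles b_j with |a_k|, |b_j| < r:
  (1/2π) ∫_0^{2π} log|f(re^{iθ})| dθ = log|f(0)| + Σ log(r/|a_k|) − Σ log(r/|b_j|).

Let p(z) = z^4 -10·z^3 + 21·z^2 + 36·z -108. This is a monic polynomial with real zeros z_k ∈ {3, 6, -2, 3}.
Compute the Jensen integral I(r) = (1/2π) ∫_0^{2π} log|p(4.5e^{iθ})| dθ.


Zeros: -2, 3, 3, 6; r = 4.5.
Inside |z| < r: -2, 3, 3. Outside (|z| ≥ r): 6.
p(0) = -108, so log|p(0)| = log(108) = 4.6821.
Apply Jensen: I(r) = log|p(0)| + Σ_k log(r/|z_k|), summed over zeros inside |z| < r.
  log(r/|z_k|) for z_k = 3: log(4.5/3) = 0.4055
  log(r/|z_k|) for z_k = -2: log(4.5/2) = 0.8109
  log(r/|z_k|) for z_k = 3: log(4.5/3) = 0.4055
  Outside zeros (6) contribute nothing to the Jensen sum.
Sum over inside zeros: 1.6219.
I(r) = log|p(0)| + (inside sum) = 4.6821 + 1.6219 = 6.3040.
Note: since some zeros are outside |z| ≤ r, the simplified n·log(r) form does NOT apply — only the inside zeros contribute.

I(r) ≈ 6.3040.


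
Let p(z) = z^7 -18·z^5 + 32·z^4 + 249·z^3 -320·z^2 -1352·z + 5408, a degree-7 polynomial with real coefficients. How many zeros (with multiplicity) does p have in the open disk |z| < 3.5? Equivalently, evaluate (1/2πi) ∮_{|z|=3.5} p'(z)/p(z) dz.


The zeros of p are: (-3 + 2i), (-3 - 2i), (2 + 2i), (2 - 2i), -4, (3 + 2i), (3 - 2i).
Their magnitudes are: 3.606, 3.606, 2.828, 2.828, 4, 3.606, 3.606.
Zeros with |z| < R = 3.5: (2 + 2i), (2 - 2i).
Count = 2.
By the argument principle, (1/2πi) ∮_{|z|=R} p'(z)/p(z) dz equals exactly this count.

Number of zeros inside |z| < 3.5: 2.


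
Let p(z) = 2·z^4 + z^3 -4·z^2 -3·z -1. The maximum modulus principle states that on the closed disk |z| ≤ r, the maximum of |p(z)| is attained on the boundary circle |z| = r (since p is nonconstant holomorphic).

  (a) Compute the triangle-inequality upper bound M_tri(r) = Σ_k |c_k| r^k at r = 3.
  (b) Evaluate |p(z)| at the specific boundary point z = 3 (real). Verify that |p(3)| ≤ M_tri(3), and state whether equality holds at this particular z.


Coefficients: c_0 = -1, c_1 = -3, c_2 = -4, c_3 = 1, c_4 = 2. Radius r = 3.
Part (a). Triangle bound: M_tri(r) = Σ_k |c_k| r^k
  = |-1|·3^0 + |-3|·3^1 + |-4|·3^2 + |1|·3^3 + |2|·3^4
  = 1 + 9 + 36 + 27 + 162 = 235.
This bounds M(r) := max_{|z|=r} |p(z)| from above; equality holds iff all terms c_k z^k can be made to align in phase at a single z on |z|=r.
Part (b). At z = 3 (real, on the circle |z| = r):
  p(3) = (-1)·3^0 + (-3)·3^1 + (-4)·3^2 + (1)·3^3 + (2)·3^4 = 143.
  |p(3)| = 143.
Check: |p(3)| = 143 ≤ 235 = M_tri(3). ✓ Equality does not hold at z = 3 (the coefficients have mixed signs, so the terms do not all align in phase there).

M_tri(3) = 235; |p(3)| = 143; equality at z=3: no.


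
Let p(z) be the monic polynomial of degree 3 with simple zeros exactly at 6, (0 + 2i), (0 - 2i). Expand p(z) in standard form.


The polynomial is p(z) = ∏_{α ∈ S} (z − α), where S = {6, (0 + 2i), (0 - 2i)}.
Expanding the product yields: p(z) = z^3 -6·z^2 + 4·z -24.
Note conjugate pairs combine to real quadratics: (z − (0+2i))(z − (0−2i)) = z² + 4.
The resulting polynomial has degree 3 and real coefficients as required.

p(z) = z^3 -6·z^2 + 4·z -24.


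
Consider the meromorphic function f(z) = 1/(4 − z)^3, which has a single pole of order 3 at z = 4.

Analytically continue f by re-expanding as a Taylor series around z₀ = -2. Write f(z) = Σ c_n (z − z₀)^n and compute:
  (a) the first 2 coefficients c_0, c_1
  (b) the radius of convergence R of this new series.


Let w = z − z₀, so z = z₀ + w.
Then 4 − z = 4 − (z₀ + w) = (4 − z₀) − w = 6 − w.
f(z) = 1/(6 − w)^3 = (1/(6)^3) · (1 − w/(6))^{−3}.
By the binomial series (1−u)^{−3} = Σ_{n≥0} C(n+2, 2) u^n for |u|<1, with u = w/(6):
  c_n = C(n+2, 2) / (6)^(n+3).
  c_0 = 1/(6)^3 = 1/216.
  c_1 = 3/(6)^4 = 1/432.
The series is valid for |w/d| < 1, i.e. |z − z₀| < |d|.
Radius of convergence: R = |4 − z₀| = |6| = 6 (distance from z₀ to the singularity z = 4).

c_0 = 1/216, c_1 = 1/432; R = 6.


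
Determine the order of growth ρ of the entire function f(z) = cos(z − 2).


cos(w) is a linear combination of e^{iw} and e^{−iw} (or e^w, e^{−w} in the hyperbolic case), so |cos(w)| ≤ e^{|w|}. With w = z − 2, |w| ≤ 1|z| + 2 = 1r + 2 on |z| = r, giving M(r) ≤ e^{1r + 2}, so ρ ≤ 1. On a suitable ray (z = it for sin/cos; z = t for sinh/cosh, t real → ∞), |cos(z − 2)| grows like e^{1|t|}/2, so ρ ≥ 1. Hence ρ = 1.
Therefore ρ = 1.

Order ρ = 1.


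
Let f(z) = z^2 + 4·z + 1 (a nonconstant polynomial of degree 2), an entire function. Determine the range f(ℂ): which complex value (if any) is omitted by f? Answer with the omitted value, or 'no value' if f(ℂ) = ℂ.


Little Picard bounds the complement of f(ℂ) to at most one point.
For every w ∈ ℂ, the equation p(z) − w = 0 is a nonconstant polynomial in z and hence has at least one root by the fundamental theorem of algebra. So p is surjective onto ℂ, omitting no value.

Omitted value: no value.


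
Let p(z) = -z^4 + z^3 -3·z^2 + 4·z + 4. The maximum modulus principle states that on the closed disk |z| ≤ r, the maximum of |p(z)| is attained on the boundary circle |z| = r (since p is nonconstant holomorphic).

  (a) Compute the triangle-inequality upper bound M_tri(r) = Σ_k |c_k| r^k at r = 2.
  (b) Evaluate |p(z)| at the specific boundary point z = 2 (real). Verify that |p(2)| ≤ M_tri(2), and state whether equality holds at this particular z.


Coefficients: c_0 = 4, c_1 = 4, c_2 = -3, c_3 = 1, c_4 = -1. Radius r = 2.
Part (a). Triangle bound: M_tri(r) = Σ_k |c_k| r^k
  = |4|·2^0 + |4|·2^1 + |-3|·2^2 + |1|·2^3 + |-1|·2^4
  = 4 + 8 + 12 + 8 + 16 = 48.
This bounds M(r) := max_{|z|=r} |p(z)| from above; equality holds iff all terms c_k z^k can be made to align in phase at a single z on |z|=r.
Part (b). At z = 2 (real, on the circle |z| = r):
  p(2) = (4)·2^0 + (4)·2^1 + (-3)·2^2 + (1)·2^3 + (-1)·2^4 = -8.
  |p(2)| = 8.
Check: |p(2)| = 8 ≤ 48 = M_tri(2). ✓ Equality does not hold at z = 2 (the coefficients have mixed signs, so the terms do not all align in phase there).

M_tri(2) = 48; |p(2)| = 8; equality at z=2: no.


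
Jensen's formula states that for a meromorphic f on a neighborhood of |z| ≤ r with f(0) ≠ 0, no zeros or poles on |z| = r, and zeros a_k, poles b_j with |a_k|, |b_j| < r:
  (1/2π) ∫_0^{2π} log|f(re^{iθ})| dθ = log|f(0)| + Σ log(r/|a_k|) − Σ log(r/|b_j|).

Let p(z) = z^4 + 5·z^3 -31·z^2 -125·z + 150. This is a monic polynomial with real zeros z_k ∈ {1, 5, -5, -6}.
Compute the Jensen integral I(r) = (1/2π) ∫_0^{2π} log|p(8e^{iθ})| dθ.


Zeros: -6, -5, 1, 5; r = 8.
Inside |z| < r: -6, -5, 1, 5. Outside (|z| ≥ r): ∅.
p(0) = 150, so log|p(0)| = log(150) = 5.0106.
Apply Jensen: I(r) = log|p(0)| + Σ_k log(r/|z_k|), summed over zeros inside |z| < r.
  log(r/|z_k|) for z_k = 1: log(8/1) = 2.0794
  log(r/|z_k|) for z_k = 5: log(8/5) = 0.4700
  log(r/|z_k|) for z_k = -5: log(8/5) = 0.4700
  log(r/|z_k|) for z_k = -6: log(8/6) = 0.2877
Sum over inside zeros: 3.3071.
I(r) = log|p(0)| + (inside sum) = 5.0106 + 3.3071 = 8.3178.
Closed form (all zeros inside, monic): I(r) = n·log(r) = 4·log(8) = 8.3178. ✓

I(r) ≈ 8.3178.


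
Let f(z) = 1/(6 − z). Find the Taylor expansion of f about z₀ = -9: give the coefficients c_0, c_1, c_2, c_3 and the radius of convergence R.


Let w = z − z₀, so z = z₀ + w.
Then 6 − z = 6 − (z₀ + w) = (6 − z₀) − w = 15 − w.
f(z) = 1/(15 − w) = (1/(15)) · 1/(1 − w/(15)) = Σ_{n≥0} w^n / (15)^(n+1).
So c_n = 1/(15)^(n+1):
  c_0 = 1/(15)^1 = 1/15.
  c_1 = 1/(15)^2 = 1/225.
  c_2 = 1/(15)^3 = 1/3375.
  c_3 = 1/(15)^4 = 1/50625.
The series is valid for |w/d| < 1, i.e. |z − z₀| < |d|.
Radius of convergence: R = |6 − z₀| = |15| = 15 (distance from z₀ to the singularity z = 6).

c_0 = 1/15, c_1 = 1/225, c_2 = 1/3375, c_3 = 1/50625; R = 15.


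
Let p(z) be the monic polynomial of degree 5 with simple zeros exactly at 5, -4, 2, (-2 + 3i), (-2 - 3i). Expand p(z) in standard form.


The polynomial is p(z) = ∏_{α ∈ S} (z − α), where S = {5, -4, 2, (-2 + 3i), (-2 - 3i)}.
Expanding the product yields: p(z) = z^5 + z^4 -17·z^3 -71·z^2 -74·z + 520.
Note conjugate pairs combine to real quadratics: (z − (-2+3i))(z − (-2−3i)) = z² + 4z + 13.
The resulting polynomial has degree 5 and real coefficients as required.

p(z) = z^5 + z^4 -17·z^3 -71·z^2 -74·z + 520.


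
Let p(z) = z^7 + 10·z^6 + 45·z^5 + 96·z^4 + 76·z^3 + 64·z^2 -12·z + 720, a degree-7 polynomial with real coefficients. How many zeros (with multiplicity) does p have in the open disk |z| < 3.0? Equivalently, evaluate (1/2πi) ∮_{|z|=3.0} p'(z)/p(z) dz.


The zeros of p are: -4, (1 + 1i), (1 - 1i), (-1 + 2i), (-1 - 2i), (-3 + 3i), (-3 - 3i).
Their magnitudes are: 4, 1.414, 1.414, 2.236, 2.236, 4.243, 4.243.
Zeros with |z| < R = 3.0: (1 + 1i), (1 - 1i), (-1 + 2i), (-1 - 2i).
Count = 4.
By the argument principle, (1/2πi) ∮_{|z|=R} p'(z)/p(z) dz equals exactly this count.

Number of zeros inside |z| < 3.0: 4.


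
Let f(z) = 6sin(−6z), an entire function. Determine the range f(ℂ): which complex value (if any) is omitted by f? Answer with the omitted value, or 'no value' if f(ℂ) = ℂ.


Little Picard bounds the complement of f(ℂ) to at most one point.
sin is entire and surjective onto ℂ: for every w ∈ ℂ, sin(ζ) = w has a solution ζ ∈ ℂ (e.g., via the complex inverse arcsin). With ζ = −6z this gives z = ζ/(-6). Then 6·sin(−6z) takes every value in 6·ℂ = ℂ, and adding 0 is a bijection of ℂ. So f is surjective and omits no value. (Note: only on the real line is sin bounded by [−1, 1].)

Omitted value: no value.


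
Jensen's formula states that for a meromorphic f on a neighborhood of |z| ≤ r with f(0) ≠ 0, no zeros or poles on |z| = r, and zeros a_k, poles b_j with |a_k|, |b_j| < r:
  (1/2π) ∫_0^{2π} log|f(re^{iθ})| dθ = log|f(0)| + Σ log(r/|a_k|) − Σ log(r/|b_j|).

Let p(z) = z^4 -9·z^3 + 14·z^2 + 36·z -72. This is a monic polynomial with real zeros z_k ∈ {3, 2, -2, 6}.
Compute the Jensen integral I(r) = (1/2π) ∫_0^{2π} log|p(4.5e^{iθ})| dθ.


Zeros: -2, 2, 3, 6; r = 4.5.
Inside |z| < r: -2, 2, 3. Outside (|z| ≥ r): 6.
p(0) = -72, so log|p(0)| = log(72) = 4.2767.
Apply Jensen: I(r) = log|p(0)| + Σ_k log(r/|z_k|), summed over zeros inside |z| < r.
  log(r/|z_k|) for z_k = 3: log(4.5/3) = 0.4055
  log(r/|z_k|) for z_k = 2: log(4.5/2) = 0.8109
  log(r/|z_k|) for z_k = -2: log(4.5/2) = 0.8109
  Outside zeros (6) contribute nothing to the Jensen sum.
Sum over inside zeros: 2.0273.
I(r) = log|p(0)| + (inside sum) = 4.2767 + 2.0273 = 6.3040.
Note: since some zeros are outside |z| ≤ r, the simplified n·log(r) form does NOT apply — only the inside zeros contribute.

I(r) ≈ 6.3040.


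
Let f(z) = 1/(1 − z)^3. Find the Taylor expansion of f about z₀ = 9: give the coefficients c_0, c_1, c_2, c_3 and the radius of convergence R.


Let w = z − z₀, so z = z₀ + w.
Then 1 − z = 1 − (z₀ + w) = (1 − z₀) − w = -8 − w.
f(z) = 1/(-8 − w)^3 = (1/(-8)^3) · (1 − w/(-8))^{−3}.
By the binomial series (1−u)^{−3} = Σ_{n≥0} C(n+2, 2) u^n for |u|<1, with u = w/(-8):
  c_n = C(n+2, 2) / (-8)^(n+3).
  c_0 = 1/(-8)^3 = -1/512.
  c_1 = 3/(-8)^4 = 3/4096.
  c_2 = 6/(-8)^5 = -3/16384.
  c_3 = 10/(-8)^6 = 5/131072.
The series is valid for |w/d| < 1, i.e. |z − z₀| < |d|.
Radius of convergence: R = |1 − z₀| = |-8| = 8 (distance from z₀ to the singularity z = 1).

c_0 = -1/512, c_1 = 3/4096, c_2 = -3/16384, c_3 = 5/131072; R = 8.


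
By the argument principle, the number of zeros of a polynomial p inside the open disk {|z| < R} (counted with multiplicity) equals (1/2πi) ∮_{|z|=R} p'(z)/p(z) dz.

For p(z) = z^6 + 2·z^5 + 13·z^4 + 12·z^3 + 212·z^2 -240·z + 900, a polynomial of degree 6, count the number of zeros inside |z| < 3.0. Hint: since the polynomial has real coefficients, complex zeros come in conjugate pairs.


The zeros of p are: (-3 + 3i), (-3 - 3i), (1 + 3i), (1 - 3i), (1 + 2i), (1 - 2i).
Their magnitudes are: 4.243, 4.243, 3.162, 3.162, 2.236, 2.236.
Zeros with |z| < R = 3.0: (1 + 2i), (1 - 2i).
Count = 2.
By the argument principle, (1/2πi) ∮_{|z|=R} p'(z)/p(z) dz equals exactly this count.

Number of zeros inside |z| < 3.0: 2.


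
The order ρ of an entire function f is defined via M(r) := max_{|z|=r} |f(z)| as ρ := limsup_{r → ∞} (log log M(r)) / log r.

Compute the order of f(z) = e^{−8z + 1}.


|e^{−8z + 1}| = e^{Re(-8·z) + 1} ≤ e^{8|z|^1 + 1} = e^{8r^1 + 1} on |z| = r, so ρ ≤ 1. Choosing z on |z|=r so that -8·z is real positive (always possible by picking arg z appropriately) gives |f(z)| = e^{8r^1 + 1}, matching the bound. The additive constant 1 does not affect log log M(r) ~ 1·log r. Hence ρ = 1.
Therefore ρ = 1.

Order ρ = 1.


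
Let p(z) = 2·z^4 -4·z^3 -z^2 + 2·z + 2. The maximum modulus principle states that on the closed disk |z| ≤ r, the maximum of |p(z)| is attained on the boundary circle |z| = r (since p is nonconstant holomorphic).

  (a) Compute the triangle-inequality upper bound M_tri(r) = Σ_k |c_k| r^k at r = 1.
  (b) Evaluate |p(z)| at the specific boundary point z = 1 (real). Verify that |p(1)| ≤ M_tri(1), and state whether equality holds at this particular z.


Coefficients: c_0 = 2, c_1 = 2, c_2 = -1, c_3 = -4, c_4 = 2. Radius r = 1.
Part (a). Triangle bound: M_tri(r) = Σ_k |c_k| r^k
  = |2|·1^0 + |2|·1^1 + |-1|·1^2 + |-4|·1^3 + |2|·1^4
  = 2 + 2 + 1 + 4 + 2 = 11.
This bounds M(r) := max_{|z|=r} |p(z)| from above; equality holds iff all terms c_k z^k can be made to align in phase at a single z on |z|=r.
Part (b). At z = 1 (real, on the circle |z| = r):
  p(1) = (2)·1^0 + (2)·1^1 + (-1)·1^2 + (-4)·1^3 + (2)·1^4 = 1.
  |p(1)| = 1.
Check: |p(1)| = 1 ≤ 11 = M_tri(1). ✓ Equality does not hold at z = 1 (the coefficients have mixed signs, so the terms do not all align in phase there).

M_tri(1) = 11; |p(1)| = 1; equality at z=1: no.


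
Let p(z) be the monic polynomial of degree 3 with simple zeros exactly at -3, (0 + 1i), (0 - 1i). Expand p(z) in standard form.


The polynomial is p(z) = ∏_{α ∈ S} (z − α), where S = {-3, (0 + 1i), (0 - 1i)}.
Expanding the product yields: p(z) = z^3 + 3·z^2 + z + 3.
Note conjugate pairs combine to real quadratics: (z − (0+1i))(z − (0−1i)) = z² + 1.
The resulting polynomial has degree 3 and real coefficients as required.

p(z) = z^3 + 3·z^2 + z + 3.


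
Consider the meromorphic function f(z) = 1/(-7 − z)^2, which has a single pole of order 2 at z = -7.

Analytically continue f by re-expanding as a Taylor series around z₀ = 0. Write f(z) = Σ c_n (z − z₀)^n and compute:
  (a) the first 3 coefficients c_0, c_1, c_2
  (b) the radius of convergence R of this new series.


Let w = z − z₀, so z = z₀ + w.
Then -7 − z = -7 − (z₀ + w) = (-7 − z₀) − w = -7 − w.
f(z) = 1/(-7 − w)^2 = (1/(-7)^2) · (1 − w/(-7))^{−2}.
By the binomial series (1−u)^{−2} = Σ_{n≥0} C(n+1, 1) u^n for |u|<1, with u = w/(-7):
  c_n = C(n+1, 1) / (-7)^(n+2).
  c_0 = 1/(-7)^2 = 1/49.
  c_1 = 2/(-7)^3 = -2/343.
  c_2 = 3/(-7)^4 = 3/2401.
The series is valid for |w/d| < 1, i.e. |z − z₀| < |d|.
Radius of convergence: R = |-7 − z₀| = |-7| = 7 (distance from z₀ to the singularity z = -7).

c_0 = 1/49, c_1 = -2/343, c_2 = 3/2401; R = 7.


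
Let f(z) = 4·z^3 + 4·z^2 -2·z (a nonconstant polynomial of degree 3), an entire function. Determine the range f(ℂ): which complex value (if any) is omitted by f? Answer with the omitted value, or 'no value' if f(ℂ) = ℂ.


Little Picard bounds the complement of f(ℂ) to at most one point.
For every w ∈ ℂ, the equation p(z) − w = 0 is a nonconstant polynomial in z and hence has at least one root by the fundamental theorem of algebra. So p is surjective onto ℂ, omitting no value.

Omitted value: no value.


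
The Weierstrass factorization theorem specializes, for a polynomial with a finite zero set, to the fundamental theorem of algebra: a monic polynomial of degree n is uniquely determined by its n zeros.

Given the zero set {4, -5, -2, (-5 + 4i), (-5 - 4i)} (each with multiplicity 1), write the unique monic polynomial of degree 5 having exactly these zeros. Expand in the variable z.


The polynomial is p(z) = ∏_{α ∈ S} (z − α), where S = {4, -5, -2, (-5 + 4i), (-5 - 4i)}.
Expanding the product yields: p(z) = z^5 + 13·z^4 + 53·z^3 -97·z^2 -1138·z -1640.
Note conjugate pairs combine to real quadratics: (z − (-5+4i))(z − (-5−4i)) = z² + 10z + 41.
The resulting polynomial has degree 5 and real coefficients as required.

p(z) = z^5 + 13·z^4 + 53·z^3 -97·z^2 -1138·z -1640.


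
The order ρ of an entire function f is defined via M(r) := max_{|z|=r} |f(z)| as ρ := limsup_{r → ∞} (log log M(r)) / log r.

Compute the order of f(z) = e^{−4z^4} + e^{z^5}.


Each summand is entire of order 4 and 5 respectively (as in the single-exponential case). The order of a sum is at most the max of the orders, so ρ ≤ 5. For the lower bound: on |z|=r choose arg z so that 1z^5 is real positive; then |e^{1z^5}| = e^{1r^5} while |e^{-4z^4}| ≤ e^{4r^4} = o(e^{1r^5}). So |f| ≥ e^{1r^5}(1 − o(1)) and ρ ≥ 5. Hence ρ = max(4, 5) = 5.
Therefore ρ = 5.

Order ρ = 5.


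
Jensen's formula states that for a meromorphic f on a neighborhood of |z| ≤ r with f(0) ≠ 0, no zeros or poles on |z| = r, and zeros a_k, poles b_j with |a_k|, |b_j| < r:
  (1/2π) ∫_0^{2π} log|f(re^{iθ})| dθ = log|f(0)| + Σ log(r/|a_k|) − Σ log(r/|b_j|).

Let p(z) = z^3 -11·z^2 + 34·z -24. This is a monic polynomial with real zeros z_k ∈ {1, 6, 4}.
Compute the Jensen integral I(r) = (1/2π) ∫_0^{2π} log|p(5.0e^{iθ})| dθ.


Zeros: 1, 4, 6; r = 5.0.
Inside |z| < r: 1, 4. Outside (|z| ≥ r): 6.
p(0) = -24, so log|p(0)| = log(24) = 3.1781.
Apply Jensen: I(r) = log|p(0)| + Σ_k log(r/|z_k|), summed over zeros inside |z| < r.
  log(r/|z_k|) for z_k = 1: log(5.0/1) = 1.6094
  log(r/|z_k|) for z_k = 4: log(5.0/4) = 0.2231
  Outside zeros (6) contribute nothing to the Jensen sum.
Sum over inside zeros: 1.8326.
I(r) = log|p(0)| + (inside sum) = 3.1781 + 1.8326 = 5.0106.
Note: since some zeros are outside |z| ≤ r, the simplified n·log(r) form does NOT apply — only the inside zeros contribute.

I(r) ≈ 5.0106.


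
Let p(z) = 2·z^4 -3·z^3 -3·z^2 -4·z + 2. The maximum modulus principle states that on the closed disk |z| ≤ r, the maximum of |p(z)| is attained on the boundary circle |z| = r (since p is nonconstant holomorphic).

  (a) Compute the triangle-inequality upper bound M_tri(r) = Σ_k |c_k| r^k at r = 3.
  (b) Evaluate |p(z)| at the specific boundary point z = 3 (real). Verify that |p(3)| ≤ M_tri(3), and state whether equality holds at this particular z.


Coefficients: c_0 = 2, c_1 = -4, c_2 = -3, c_3 = -3, c_4 = 2. Radius r = 3.
Part (a). Triangle bound: M_tri(r) = Σ_k |c_k| r^k
  = |2|·3^0 + |-4|·3^1 + |-3|·3^2 + |-3|·3^3 + |2|·3^4
  = 2 + 12 + 27 + 81 + 162 = 284.
This bounds M(r) := max_{|z|=r} |p(z)| from above; equality holds iff all terms c_k z^k can be made to align in phase at a single z on |z|=r.
Part (b). At z = 3 (real, on the circle |z| = r):
  p(3) = (2)·3^0 + (-4)·3^1 + (-3)·3^2 + (-3)·3^3 + (2)·3^4 = 44.
  |p(3)| = 44.
Check: |p(3)| = 44 ≤ 284 = M_tri(3). ✓ Equality does not hold at z = 3 (the coefficients have mixed signs, so the terms do not all align in phase there).

M_tri(3) = 284; |p(3)| = 44; equality at z=3: no.


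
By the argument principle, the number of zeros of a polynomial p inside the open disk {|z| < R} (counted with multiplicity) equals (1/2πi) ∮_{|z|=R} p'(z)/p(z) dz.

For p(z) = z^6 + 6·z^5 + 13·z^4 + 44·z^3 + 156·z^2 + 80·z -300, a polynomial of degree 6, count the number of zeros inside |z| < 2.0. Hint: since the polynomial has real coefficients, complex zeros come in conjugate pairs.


The zeros of p are: (1 + 3i), (1 - 3i), 1, -3, (-3 + 1i), (-3 - 1i).
Their magnitudes are: 3.162, 3.162, 1, 3, 3.162, 3.162.
Zeros with |z| < R = 2.0: 1.
Count = 1.
By the argument principle, (1/2πi) ∮_{|z|=R} p'(z)/p(z) dz equals exactly this count.

Number of zeros inside |z| < 2.0: 1.


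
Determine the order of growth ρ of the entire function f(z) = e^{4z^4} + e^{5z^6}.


Each summand is entire of order 4 and 6 respectively (as in the single-exponential case). The order of a sum is at most the max of the orders, so ρ ≤ 6. For the lower bound: on |z|=r choose arg z so that 5z^6 is real positive; then |e^{5z^6}| = e^{5r^6} while |e^{4z^4}| ≤ e^{4r^4} = o(e^{5r^6}). So |f| ≥ e^{5r^6}(1 − o(1)) and ρ ≥ 6. Hence ρ = max(4, 6) = 6.
Therefore ρ = 6.

Order ρ = 6.


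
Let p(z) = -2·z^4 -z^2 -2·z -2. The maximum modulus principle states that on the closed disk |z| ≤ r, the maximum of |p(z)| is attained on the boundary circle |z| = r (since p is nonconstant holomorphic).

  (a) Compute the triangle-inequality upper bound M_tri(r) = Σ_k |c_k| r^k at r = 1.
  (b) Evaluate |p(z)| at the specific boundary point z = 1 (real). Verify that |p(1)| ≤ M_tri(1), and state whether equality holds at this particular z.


Coefficients: c_0 = -2, c_1 = -2, c_2 = -1, c_3 = 0, c_4 = -2. Radius r = 1.
Part (a). Triangle bound: M_tri(r) = Σ_k |c_k| r^k
  = |-2|·1^0 + |-2|·1^1 + |-1|·1^2 + |0|·1^3 + |-2|·1^4
  = 2 + 2 + 1 + 0 + 2 = 7.
This bounds M(r) := max_{|z|=r} |p(z)| from above; equality holds iff all terms c_k z^k can be made to align in phase at a single z on |z|=r.
Part (b). At z = 1 (real, on the circle |z| = r):
  p(1) = (-2)·1^0 + (-2)·1^1 + (-1)·1^2 + (0)·1^3 + (-2)·1^4 = -7.
  |p(1)| = 7.
Since all nonzero coefficients share the same sign, |p(1)| = 7 = M_tri(1); the triangle bound is attained at z = 1, so in fact M(r) = 7.

M_tri(1) = 7; |p(1)| = 7; equality at z=1: yes.


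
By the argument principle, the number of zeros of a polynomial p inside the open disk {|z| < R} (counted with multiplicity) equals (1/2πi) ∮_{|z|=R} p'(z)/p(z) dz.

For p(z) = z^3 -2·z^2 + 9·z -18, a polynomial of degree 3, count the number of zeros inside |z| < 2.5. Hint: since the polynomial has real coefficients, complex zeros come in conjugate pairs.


The zeros of p are: (0 + 3i), (0 - 3i), 2.
Their magnitudes are: 3, 3, 2.
Zeros with |z| < R = 2.5: 2.
Count = 1.
By the argument principle, (1/2πi) ∮_{|z|=R} p'(z)/p(z) dz equals exactly this count.

Number of zeros inside |z| < 2.5: 1.


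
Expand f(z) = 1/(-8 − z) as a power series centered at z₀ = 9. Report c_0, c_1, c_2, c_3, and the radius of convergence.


Let w = z − z₀, so z = z₀ + w.
Then -8 − z = -8 − (z₀ + w) = (-8 − z₀) − w = -17 − w.
f(z) = 1/(-17 − w) = (1/(-17)) · 1/(1 − w/(-17)) = Σ_{n≥0} w^n / (-17)^(n+1).
So c_n = 1/(-17)^(n+1):
  c_0 = 1/(-17)^1 = -1/17.
  c_1 = 1/(-17)^2 = 1/289.
  c_2 = 1/(-17)^3 = -1/4913.
  c_3 = 1/(-17)^4 = 1/83521.
The series is valid for |w/d| < 1, i.e. |z − z₀| < |d|.
Radius of convergence: R = |-8 − z₀| = |-17| = 17 (distance from z₀ to the singularity z = -8).

c_0 = -1/17, c_1 = 1/289, c_2 = -1/4913, c_3 = 1/83521; R = 17.


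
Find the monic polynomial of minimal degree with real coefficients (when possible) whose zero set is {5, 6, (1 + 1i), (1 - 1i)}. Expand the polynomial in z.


The polynomial is p(z) = ∏_{α ∈ S} (z − α), where S = {5, 6, (1 + 1i), (1 - 1i)}.
Expanding the product yields: p(z) = z^4 -13·z^3 + 54·z^2 -82·z + 60.
Note conjugate pairs combine to real quadratics: (z − (1+1i))(z − (1−1i)) = z² − 2z + 2.
The resulting polynomial has degree 4 and real coefficients as required.

p(z) = z^4 -13·z^3 + 54·z^2 -82·z + 60.


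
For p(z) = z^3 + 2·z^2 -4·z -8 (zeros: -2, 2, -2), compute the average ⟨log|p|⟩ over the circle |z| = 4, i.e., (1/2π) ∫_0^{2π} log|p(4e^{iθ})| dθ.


Zeros: -2, -2, 2; r = 4.
Inside |z| < r: -2, -2, 2. Outside (|z| ≥ r): ∅.
p(0) = -8, so log|p(0)| = log(8) = 2.0794.
Apply Jensen: I(r) = log|p(0)| + Σ_k log(r/|z_k|), summed over zeros inside |z| < r.
  log(r/|z_k|) for z_k = -2: log(4/2) = 0.6931
  log(r/|z_k|) for z_k = 2: log(4/2) = 0.6931
  log(r/|z_k|) for z_k = -2: log(4/2) = 0.6931
Sum over inside zeros: 2.0794.
I(r) = log|p(0)| + (inside sum) = 2.0794 + 2.0794 = 4.1589.
Closed form (all zeros inside, monic): I(r) = n·log(r) = 3·log(4) = 4.1589. ✓

I(r) ≈ 4.1589.


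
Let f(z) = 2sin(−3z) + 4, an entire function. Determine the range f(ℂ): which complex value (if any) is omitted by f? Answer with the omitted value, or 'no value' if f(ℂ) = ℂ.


Little Picard bounds the complement of f(ℂ) to at most one point.
sin is entire and surjective onto ℂ: for every w ∈ ℂ, sin(ζ) = w has a solution ζ ∈ ℂ (e.g., via the complex inverse arcsin). With ζ = −3z this gives z = ζ/(-3). Then 2·sin(−3z) takes every value in 2·ℂ = ℂ, and adding 4 is a bijection of ℂ. So f is surjective and omits no value. (Note: only on the real line is sin bounded by [−1, 1].)

Omitted value: no value.


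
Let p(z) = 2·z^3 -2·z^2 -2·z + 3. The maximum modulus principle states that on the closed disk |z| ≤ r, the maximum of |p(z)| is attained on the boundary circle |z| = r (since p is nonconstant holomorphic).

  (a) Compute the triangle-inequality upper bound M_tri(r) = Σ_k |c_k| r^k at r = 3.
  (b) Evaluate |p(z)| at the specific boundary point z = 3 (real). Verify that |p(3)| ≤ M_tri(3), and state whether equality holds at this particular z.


Coefficients: c_0 = 3, c_1 = -2, c_2 = -2, c_3 = 2. Radius r = 3.
Part (a). Triangle bound: M_tri(r) = Σ_k |c_k| r^k
  = |3|·3^0 + |-2|·3^1 + |-2|·3^2 + |2|·3^3
  = 3 + 6 + 18 + 54 = 81.
This bounds M(r) := max_{|z|=r} |p(z)| from above; equality holds iff all terms c_k z^k can be made to align in phase at a single z on |z|=r.
Part (b). At z = 3 (real, on the circle |z| = r):
  p(3) = (3)·3^0 + (-2)·3^1 + (-2)·3^2 + (2)·3^3 = 33.
  |p(3)| = 33.
Check: |p(3)| = 33 ≤ 81 = M_tri(3). ✓ Equality does not hold at z = 3 (the coefficients have mixed signs, so the terms do not all align in phase there).

M_tri(3) = 81; |p(3)| = 33; equality at z=3: no.
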